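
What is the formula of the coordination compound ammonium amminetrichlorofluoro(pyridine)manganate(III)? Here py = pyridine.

Ligands: 1 ammine (NH3, neutral), 1 pyridine (py, neutral), 1 fluoro (F, -1), 3 chloro (Cl, -1). Ligand charge sum = -4.
With Mn in oxidation state +3, the complex ion is [Mn...]^1−.
Charge balance with ammonium (+1) requires 1 complex ion per 1 ammonium.

NH4[MnCl3F(NH3)(py)]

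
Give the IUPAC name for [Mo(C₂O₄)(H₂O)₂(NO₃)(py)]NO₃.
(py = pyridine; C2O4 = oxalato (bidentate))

The 1 nitrate counter-ion carries a total charge of -1, so each complex ion is 1+.
Ligand charges: 1×nitrato (-1 each), 1×pyridine (neutral), 1×oxalato (-2 each), 2×aqua (neutral); total -3. So Mo + (-3) = 1+, giving Mo = +4.
Ligands are named alphabetically: aqua before nitrato before oxalato before pyridine.

diaquanitratooxalato(pyridine)molybdenum(IV) nitrate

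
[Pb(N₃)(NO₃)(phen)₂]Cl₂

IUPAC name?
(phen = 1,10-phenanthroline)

The 2 chloride counter-ions carry a total charge of -2, so each complex ion is 2+.
Ligand charges: 2×1,10-phenanthroline (neutral), 1×nitrato (-1 each), 1×azido (-1 each); total -2. So Pb + (-2) = 2+, giving Pb = +4.
Ligands are named alphabetically: azido before nitrato before phenanthroline.

azidonitratobis(1,10-phenanthroline)lead(IV) chloride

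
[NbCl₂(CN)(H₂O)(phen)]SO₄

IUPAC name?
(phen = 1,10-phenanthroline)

The 1 sulfate counter-ion carries a total charge of -2, so each complex ion is 2+.
Ligand charges: 1×aqua (neutral), 1×1,10-phenanthroline (neutral), 2×chloro (-1 each), 1×cyano (-1 each); total -3. So Nb + (-3) = 2+, giving Nb = +5.
Ligands are named alphabetically: aqua before chloro before cyano before phenanthroline.

aquadichlorocyano(1,10-phenanthroline)niobium(V) sulfate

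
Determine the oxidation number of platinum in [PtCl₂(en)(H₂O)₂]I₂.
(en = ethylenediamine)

+4

2 iodide outside the brackets (-1 each) → the complex ion is 2+.
Ligand charges: 2×Cl = -2; 2×H2O neutral; 1×en neutral; sum -2.
Pt + (-2) = 2+ ⇒ Pt is +4.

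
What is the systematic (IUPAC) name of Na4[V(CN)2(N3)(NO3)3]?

The 4 sodium counter-ions carry a total charge of +4, so each complex ion is 4−.
Ligand charges: 1×azido (-1 each), 2×cyano (-1 each), 3×nitrato (-1 each); total -6. So V + (-6) = 4−, giving V = +2.
The complex ion is anionic, so vanadium takes the -ate form vanadate(II).

sodium azidodicyanotrinitratovanadate(II)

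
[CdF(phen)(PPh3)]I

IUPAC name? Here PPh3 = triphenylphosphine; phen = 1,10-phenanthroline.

fluoro(1,10-phenanthroline)(triphenylphosphine)cadmium(II) iodide

The 1 iodide counter-ion carries a total charge of -1, so each complex ion is 1+.
Ligand charges: 1×triphenylphosphine (neutral), 1×1,10-phenanthroline (neutral), 1×fluoro (-1 each); total -1. So Cd + (-1) = 1+, giving Cd = +2.
Ligands are named alphabetically: fluoro before phenanthroline before triphenylphosphine.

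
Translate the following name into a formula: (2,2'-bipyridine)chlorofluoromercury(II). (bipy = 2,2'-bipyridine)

[Hg(bipy)ClF]

Ligands: 1 2,2'-bipyridine (bipy, neutral), 1 chloro (Cl, -1), 1 fluoro (F, -1). Ligand charge sum = -2.
With Hg in oxidation state +2, the complex ion is [Hg...].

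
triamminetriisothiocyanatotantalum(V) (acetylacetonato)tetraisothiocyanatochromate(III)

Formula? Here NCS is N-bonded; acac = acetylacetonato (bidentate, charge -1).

Cation [Ta…]: ligand charges -3, Ta(V) ⇒ ion charge 2+.
Anion [Cr…]: ligand charges -5, Cr(III) ⇒ ion charge 2−.
One 2+ cation balances one 2− anion.

[Ta(NCS)3(NH3)3][Cr(acac)(NCS)4]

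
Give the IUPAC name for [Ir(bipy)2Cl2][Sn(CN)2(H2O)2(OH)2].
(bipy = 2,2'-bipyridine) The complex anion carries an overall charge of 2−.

Both ions are complex: the cation is named first with the plain metal name, the anion second with the -ate form; each ion's ligands are alphabetised independently.
The complex anion is given as 2−; its ligand charges sum to -4, so Sn = +2.
A 1:1 salt means the cation carries the equal and opposite charge, 2+.
Cation: ligand charges sum to -2; for the ion to be 2+, Ir = +4.

bis(2,2'-bipyridine)dichloroiridium(IV) diaquadicyanodihydroxostannate(II)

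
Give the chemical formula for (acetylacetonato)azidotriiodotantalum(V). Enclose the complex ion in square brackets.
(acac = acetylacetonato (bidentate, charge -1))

[Ta(acac)I3(N3)]

Ligands: 1 azido (N3, -1), 1 acetylacetonato (acac, -1), 3 iodo (I, -1). Ligand charge sum = -5.
With Ta in oxidation state +5, the complex ion is [Ta...].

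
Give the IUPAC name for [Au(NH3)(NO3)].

amminenitratogold(I)

There is no counter-ion, so the complex is neutral overall.
Ligand charges: 1×ammine (neutral), 1×nitrato (-1 each); total -1. So Au + (-1) = 0, giving Au = +1.
Ligands are named alphabetically: ammine before nitrato.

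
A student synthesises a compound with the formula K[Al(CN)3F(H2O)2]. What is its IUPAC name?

potassium diaquatricyanofluoroaluminate(III)

The 1 potassium counter-ion carries a total charge of +1, so each complex ion is 1−.
Ligand charges: 2×aqua (neutral), 3×cyano (-1 each), 1×fluoro (-1 each); total -4. So Al + (-4) = 1−, giving Al = +3.
Ligands are named alphabetically: aqua before cyano before fluoro.
The complex ion is anionic, so aluminium takes the -ate form aluminate(III).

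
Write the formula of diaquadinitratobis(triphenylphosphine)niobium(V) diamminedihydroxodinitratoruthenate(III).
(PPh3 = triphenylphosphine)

[Nb(H2O)2(NO3)2(PPh3)2][Ru(NH3)2(NO3)2(OH)2]3

Cation [Nb…]: ligand charges -2, Nb(V) ⇒ ion charge 3+.
Anion [Ru…]: ligand charges -4, Ru(III) ⇒ ion charge 1−.
One 3+ cation requires 3 of the 1− anion.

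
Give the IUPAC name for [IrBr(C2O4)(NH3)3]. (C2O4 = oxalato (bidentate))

There is no counter-ion, so the complex is neutral overall.
Ligand charges: 3×ammine (neutral), 1×bromo (-1 each), 1×oxalato (-2 each); total -3. So Ir + (-3) = 0, giving Ir = +3.
Ligands are named alphabetically: ammine before bromo before oxalato.

triamminebromooxalatoiridium(III)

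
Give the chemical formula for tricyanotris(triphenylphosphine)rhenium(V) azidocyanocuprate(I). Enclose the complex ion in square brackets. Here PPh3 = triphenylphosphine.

Cation [Re…]: ligand charges -3, Re(V) ⇒ ion charge 2+.
Anion [Cu…]: ligand charges -2, Cu(I) ⇒ ion charge 1−.

[Re(CN)3(PPh3)3][Cu(CN)(N3)]2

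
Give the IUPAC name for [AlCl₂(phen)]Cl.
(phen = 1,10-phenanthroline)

dichloro(1,10-phenanthroline)aluminium(III) chloride

The 1 chloride counter-ion carries a total charge of -1, so each complex ion is 1+.
Ligand charges: 2×chloro (-1 each), 1×1,10-phenanthroline (neutral); total -2. So Al + (-2) = 1+, giving Al = +3.
Ligands are named alphabetically: chloro before phenanthroline.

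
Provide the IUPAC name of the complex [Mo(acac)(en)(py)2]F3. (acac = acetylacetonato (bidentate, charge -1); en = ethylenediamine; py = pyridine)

(acetylacetonato)(ethylenediamine)bis(pyridine)molybdenum(IV) fluoride

The 3 fluoride counter-ions carry a total charge of -3, so each complex ion is 3+.
Ligand charges: 1×acetylacetonato (-1 each), 1×ethylenediamine (neutral), 2×pyridine (neutral); total -1. So Mo + (-1) = 3+, giving Mo = +4.
Ligands are named alphabetically: acetylacetonato before ethylenediamine before pyridine.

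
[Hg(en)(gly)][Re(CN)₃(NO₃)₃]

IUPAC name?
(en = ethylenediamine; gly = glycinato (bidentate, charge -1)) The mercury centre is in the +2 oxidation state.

(ethylenediamine)(glycinato)mercury(II) tricyanotrinitratorhenate(V)

Hg is given as +2; the cation's ligand charges sum to -1, so the complex cation is 1+.
A 1:1 salt means the anion carries the equal and opposite charge, 1−.
Anion: ligand charges sum to -6; for the ion to be 1−, Re = +5.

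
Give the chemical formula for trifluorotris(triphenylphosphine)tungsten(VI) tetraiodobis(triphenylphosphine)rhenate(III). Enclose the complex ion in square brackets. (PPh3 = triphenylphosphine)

Cation [W…]: ligand charges -3, W(VI) ⇒ ion charge 3+.
Anion [Re…]: ligand charges -4, Re(III) ⇒ ion charge 1−.

[WF3(PPh3)3][ReI4(PPh3)2]3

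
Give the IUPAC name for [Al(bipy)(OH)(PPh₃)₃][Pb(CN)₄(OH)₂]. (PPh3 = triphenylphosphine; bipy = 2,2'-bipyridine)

(2,2'-bipyridine)hydroxotris(triphenylphosphine)aluminium(III) tetracyanodihydroxoplumbate(IV)

Both ions are complex: the cation is named first with the plain metal name, the anion second with the -ate form; each ion's ligands are alphabetised independently.
Aluminium is always +3 in its complexes; the cation's ligand charges sum to -1, so the complex cation is 2+.
A 1:1 salt means the anion carries the equal and opposite charge, 2−.
Anion: ligand charges sum to -6; for the ion to be 2−, Pb = +4.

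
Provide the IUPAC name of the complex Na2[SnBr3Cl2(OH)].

The 2 sodium counter-ions carry a total charge of +2, so each complex ion is 2−.
Ligand charges: 1×hydroxo (-1 each), 2×chloro (-1 each), 3×bromo (-1 each); total -6. So Sn + (-6) = 2−, giving Sn = +4.
Ligands are named alphabetically: bromo before chloro before hydroxo.
The complex ion is anionic, so tin takes the -ate form stannate(IV).

sodium tribromodichlorohydroxostannate(IV)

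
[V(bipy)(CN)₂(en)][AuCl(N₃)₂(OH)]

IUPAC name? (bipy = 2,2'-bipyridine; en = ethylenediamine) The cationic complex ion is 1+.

Both ions are complex: the cation is named first with the plain metal name, the anion second with the -ate form; each ion's ligands are alphabetised independently.
The complex cation is given as 1+; its ligand charges sum to -2, so V = +3.
A 1:1 salt means the anion carries the equal and opposite charge, 1−.
Anion: ligand charges sum to -4; for the ion to be 1−, Au = +3.

(2,2'-bipyridine)dicyano(ethylenediamine)vanadium(III) diazidochlorohydroxoaurate(III)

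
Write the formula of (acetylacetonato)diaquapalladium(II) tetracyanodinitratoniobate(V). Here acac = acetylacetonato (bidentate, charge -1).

Cation [Pd…]: ligand charges -1, Pd(II) ⇒ ion charge 1+.
Anion [Nb…]: ligand charges -6, Nb(V) ⇒ ion charge 1−.
One 1+ cation balances one 1− anion.

[Pd(acac)(H2O)2][Nb(CN)4(NO3)2]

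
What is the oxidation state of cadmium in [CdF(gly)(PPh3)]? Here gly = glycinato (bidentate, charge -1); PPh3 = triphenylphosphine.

+2

No counter-ion: the bracketed complex is neutral.
Ligand charges: 1×F = -1; 1×gly = -1; 1×PPh3 neutral; sum -2.
Cd + (-2) = 0 ⇒ Cd is +2.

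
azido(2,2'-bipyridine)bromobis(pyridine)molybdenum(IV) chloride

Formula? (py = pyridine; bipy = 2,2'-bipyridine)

[Mo(bipy)Br(N3)(py)2]Cl2

Ligands: 1 bromo (Br, -1), 1 azido (N3, -1), 2 pyridine (py, neutral), 1 2,2'-bipyridine (bipy, neutral). Ligand charge sum = -2.
Charge balance with chloride (-1) requires 1 complex ion per 2 chloride.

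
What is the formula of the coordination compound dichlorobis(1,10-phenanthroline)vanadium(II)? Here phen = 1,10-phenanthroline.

Ligands: 2 1,10-phenanthroline (phen, neutral), 2 chloro (Cl, -1). Ligand charge sum = -2.
With V in oxidation state +2, the complex ion is [V...].

[VCl2(phen)2]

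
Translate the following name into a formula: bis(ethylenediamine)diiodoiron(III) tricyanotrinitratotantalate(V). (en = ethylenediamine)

[Fe(en)2I2][Ta(CN)3(NO3)3]

Cation [Fe…]: ligand charges -2, Fe(III) ⇒ ion charge 1+.
Anion [Ta…]: ligand charges -6, Ta(V) ⇒ ion charge 1−.
One 1+ cation balances one 1− anion.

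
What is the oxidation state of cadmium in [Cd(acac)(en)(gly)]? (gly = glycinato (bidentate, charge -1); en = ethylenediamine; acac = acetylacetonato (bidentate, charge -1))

No counter-ion: the bracketed complex is neutral.
Ligand charges: 1×gly = -1; 1×en neutral; 1×acac = -1; sum -2.
Cd + (-2) = 0 ⇒ Cd is +2.

+2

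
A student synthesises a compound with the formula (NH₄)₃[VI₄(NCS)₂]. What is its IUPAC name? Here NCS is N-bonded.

The 3 ammonium counter-ions carry a total charge of +3, so each complex ion is 3−.
Ligand charges: 2×isothiocyanato (-1 each), 4×iodo (-1 each); total -6. So V + (-6) = 3−, giving V = +3.
The complex ion is anionic, so vanadium takes the -ate form vanadate(III).

ammonium tetraiododiisothiocyanatovanadate(III)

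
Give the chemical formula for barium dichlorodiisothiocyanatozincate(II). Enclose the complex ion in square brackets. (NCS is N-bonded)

Ligands: 2 isothiocyanato (NCS, -1), 2 chloro (Cl, -1). Ligand charge sum = -4.
With Zn in oxidation state +2, the complex ion is [Zn...]^2−.
Charge balance with barium (+2) requires 1 complex ion per 1 barium.

Ba[ZnCl2(NCS)2]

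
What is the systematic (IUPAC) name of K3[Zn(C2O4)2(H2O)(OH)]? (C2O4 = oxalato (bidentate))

The 3 potassium counter-ions carry a total charge of +3, so each complex ion is 3−.
Ligand charges: 1×hydroxo (-1 each), 1×aqua (neutral), 2×oxalato (-2 each); total -5. So Zn + (-5) = 3−, giving Zn = +2.
Ligands are named alphabetically: aqua before hydroxo before oxalato.
The complex ion is anionic, so zinc takes the -ate form zincate(II).

potassium aquahydroxodioxalatozincate(II)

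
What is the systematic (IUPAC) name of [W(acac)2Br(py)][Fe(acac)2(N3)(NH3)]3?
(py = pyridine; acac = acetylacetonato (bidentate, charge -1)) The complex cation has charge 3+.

bis(acetylacetonato)bromo(pyridine)tungsten(VI) bis(acetylacetonato)ammineazidoferrate(II)

The complex cation is given as 3+; its ligand charges sum to -3, so W = +6.
With 3 anions per cation, each anion must be 3/3 = 1−.
Anion: ligand charges sum to -3; for the ion to be 1−, Fe = +2.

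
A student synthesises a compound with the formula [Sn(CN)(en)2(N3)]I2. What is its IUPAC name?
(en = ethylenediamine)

azidocyanobis(ethylenediamine)tin(IV) iodide

The 2 iodide counter-ions carry a total charge of -2, so each complex ion is 2+.
Ligand charges: 1×cyano (-1 each), 1×azido (-1 each), 2×ethylenediamine (neutral); total -2. So Sn + (-2) = 2+, giving Sn = +4.
Ligands are named alphabetically: azido before cyano before ethylenediamine.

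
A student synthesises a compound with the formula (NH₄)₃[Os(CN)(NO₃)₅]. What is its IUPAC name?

The 3 ammonium counter-ions carry a total charge of +3, so each complex ion is 3−.
Ligand charges: 1×cyano (-1 each), 5×nitrato (-1 each); total -6. So Os + (-6) = 3−, giving Os = +3.
Ligands are named alphabetically: cyano before nitrato.
The complex ion is anionic, so osmium takes the -ate form osmate(III).

ammonium cyanopentanitratoosmate(III)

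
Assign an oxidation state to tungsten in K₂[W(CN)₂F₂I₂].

+4

2 potassium outside the brackets (+1 each) → the complex ion is 2−.
Ligand charges: 2×CN = -2; 2×I = -2; 2×F = -2; sum -6.
W + (-6) = 2− ⇒ W is +4.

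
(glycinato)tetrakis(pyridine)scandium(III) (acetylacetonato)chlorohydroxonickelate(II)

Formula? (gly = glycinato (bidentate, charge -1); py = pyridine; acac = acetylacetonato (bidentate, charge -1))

Cation [Sc…]: ligand charges -1, Sc(III) ⇒ ion charge 2+.
Anion [Ni…]: ligand charges -3, Ni(II) ⇒ ion charge 1−.
One 2+ cation requires 2 of the 1− anion.

[Sc(gly)(py)4][Ni(acac)Cl(OH)]2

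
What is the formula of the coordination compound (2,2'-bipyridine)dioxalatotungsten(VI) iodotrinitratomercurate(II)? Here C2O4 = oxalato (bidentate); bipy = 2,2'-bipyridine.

Cation [W…]: ligand charges -4, W(VI) ⇒ ion charge 2+.
Anion [Hg…]: ligand charges -4, Hg(II) ⇒ ion charge 2−.
One 2+ cation balances one 2− anion.

[W(bipy)(C2O4)2][HgI(NO3)3]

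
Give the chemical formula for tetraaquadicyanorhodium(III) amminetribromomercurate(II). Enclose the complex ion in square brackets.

Cation [Rh…]: ligand charges -2, Rh(III) ⇒ ion charge 1+.
Anion [Hg…]: ligand charges -3, Hg(II) ⇒ ion charge 1−.
One 1+ cation balances one 1− anion.

[Rh(CN)2(H2O)4][HgBr3(NH3)]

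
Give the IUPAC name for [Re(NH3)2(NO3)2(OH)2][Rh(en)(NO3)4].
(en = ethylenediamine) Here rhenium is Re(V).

diamminedihydroxodinitratorhenium(V) (ethylenediamine)tetranitratorhodate(III)

Re is given as +5; the cation's ligand charges sum to -4, so the complex cation is 1+.
A 1:1 salt means the anion carries the equal and opposite charge, 1−.
Anion: ligand charges sum to -4; for the ion to be 1−, Rh = +3.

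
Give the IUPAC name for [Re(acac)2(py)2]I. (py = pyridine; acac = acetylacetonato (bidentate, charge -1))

bis(acetylacetonato)bis(pyridine)rhenium(III) iodide

The 1 iodide counter-ion carries a total charge of -1, so each complex ion is 1+.
Ligand charges: 2×pyridine (neutral), 2×acetylacetonato (-1 each); total -2. So Re + (-2) = 1+, giving Re = +3.
Ligands are named alphabetically: acetylacetonato before pyridine.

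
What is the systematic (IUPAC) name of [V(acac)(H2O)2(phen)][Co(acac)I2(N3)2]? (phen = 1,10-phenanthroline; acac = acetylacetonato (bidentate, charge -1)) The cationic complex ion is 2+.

(acetylacetonato)diaqua(1,10-phenanthroline)vanadium(III) (acetylacetonato)diazidodiiodocobaltate(III)

The complex cation is given as 2+; its ligand charges sum to -1, so V = +3.
A 1:1 salt means the anion carries the equal and opposite charge, 2−.
Anion: ligand charges sum to -5; for the ion to be 2−, Co = +3.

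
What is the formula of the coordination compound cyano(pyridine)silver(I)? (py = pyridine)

[Ag(CN)(py)]

Ligands: 1 pyridine (py, neutral), 1 cyano (CN, -1). Ligand charge sum = -1.
With Ag in oxidation state +1, the complex ion is [Ag...].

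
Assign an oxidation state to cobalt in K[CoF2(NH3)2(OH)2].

1 potassium outside the brackets (+1 each) → the complex ion is 1−.
Ligand charges: 2×NH3 neutral; 2×OH = -2; 2×F = -2; sum -4.
Co + (-4) = 1− ⇒ Co is +3.

+3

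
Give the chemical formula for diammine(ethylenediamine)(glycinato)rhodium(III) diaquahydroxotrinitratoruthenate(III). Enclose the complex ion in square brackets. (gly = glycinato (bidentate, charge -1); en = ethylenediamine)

[Rh(en)(gly)(NH3)2][Ru(H2O)2(NO3)3(OH)]2

Cation [Rh…]: ligand charges -1, Rh(III) ⇒ ion charge 2+.
Anion [Ru…]: ligand charges -4, Ru(III) ⇒ ion charge 1−.
One 2+ cation requires 2 of the 1− anion.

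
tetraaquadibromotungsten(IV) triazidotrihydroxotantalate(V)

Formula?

Cation [W…]: ligand charges -2, W(IV) ⇒ ion charge 2+.
Anion [Ta…]: ligand charges -6, Ta(V) ⇒ ion charge 1−.
One 2+ cation requires 2 of the 1− anion.

[WBr2(H2O)4][Ta(N3)3(OH)3]2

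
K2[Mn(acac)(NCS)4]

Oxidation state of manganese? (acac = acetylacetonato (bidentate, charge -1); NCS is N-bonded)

2 potassium outside the brackets (+1 each) → the complex ion is 2−.
Ligand charges: 1×acac = -1; 4×NCS = -4; sum -5.
Mn + (-5) = 2− ⇒ Mn is +3.

+3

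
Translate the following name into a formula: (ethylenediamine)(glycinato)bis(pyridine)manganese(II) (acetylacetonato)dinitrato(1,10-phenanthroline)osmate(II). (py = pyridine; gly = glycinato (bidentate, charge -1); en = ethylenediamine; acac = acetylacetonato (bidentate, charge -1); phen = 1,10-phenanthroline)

Cation [Mn…]: ligand charges -1, Mn(II) ⇒ ion charge 1+.
Anion [Os…]: ligand charges -3, Os(II) ⇒ ion charge 1−.
One 1+ cation balances one 1− anion.

[Mn(en)(gly)(py)2][Os(acac)(NO3)2(phen)]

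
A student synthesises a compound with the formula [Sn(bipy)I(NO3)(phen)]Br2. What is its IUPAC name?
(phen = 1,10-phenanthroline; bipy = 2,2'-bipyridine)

(2,2'-bipyridine)iodonitrato(1,10-phenanthroline)tin(IV) bromide

The 2 bromide counter-ions carry a total charge of -2, so each complex ion is 2+.
Ligand charges: 1×nitrato (-1 each), 1×iodo (-1 each), 1×1,10-phenanthroline (neutral), 1×2,2'-bipyridine (neutral); total -2. So Sn + (-2) = 2+, giving Sn = +4.
Ligands are named alphabetically: bipyridine before iodo before nitrato before phenanthroline.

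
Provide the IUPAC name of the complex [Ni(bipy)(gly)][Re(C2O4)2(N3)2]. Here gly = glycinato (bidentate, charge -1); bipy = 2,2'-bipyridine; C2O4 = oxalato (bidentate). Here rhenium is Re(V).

Re is given as +5; the anion's ligand charges sum to -6, so the complex anion is 1−.
A 1:1 salt means the cation carries the equal and opposite charge, 1+.
Cation: ligand charges sum to -1; for the ion to be 1+, Ni = +2.

(2,2'-bipyridine)(glycinato)nickel(II) diazidodioxalatorhenate(V)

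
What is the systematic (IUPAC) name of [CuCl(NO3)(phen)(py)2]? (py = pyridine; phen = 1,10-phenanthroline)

There is no counter-ion, so the complex is neutral overall.
Ligand charges: 2×pyridine (neutral), 1×1,10-phenanthroline (neutral), 1×chloro (-1 each), 1×nitrato (-1 each); total -2. So Cu + (-2) = 0, giving Cu = +2.
Ligands are named alphabetically: chloro before nitrato before phenanthroline before pyridine.

chloronitrato(1,10-phenanthroline)bis(pyridine)copper(II)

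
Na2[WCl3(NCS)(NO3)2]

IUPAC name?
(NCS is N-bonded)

sodium trichloroisothiocyanatodinitratotungstate(IV)

The 2 sodium counter-ions carry a total charge of +2, so each complex ion is 2−.
Ligand charges: 1×isothiocyanato (-1 each), 3×chloro (-1 each), 2×nitrato (-1 each); total -6. So W + (-6) = 2−, giving W = +4.
Ligands are named alphabetically: chloro before isothiocyanato before nitrato.
The complex ion is anionic, so tungsten takes the -ate form tungstate(IV).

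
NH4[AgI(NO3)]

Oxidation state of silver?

+1

1 ammonium outside the brackets (+1 each) → the complex ion is 1−.
Ligand charges: 1×NO3 = -1; 1×I = -1; sum -2.
Ag + (-2) = 1− ⇒ Ag is +1.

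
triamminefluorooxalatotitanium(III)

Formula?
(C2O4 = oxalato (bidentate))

Ligands: 1 oxalato (C2O4, -2), 1 fluoro (F, -1), 3 ammine (NH3, neutral). Ligand charge sum = -3.
With Ti in oxidation state +3, the complex ion is [Ti...].

[Ti(C2O4)F(NH3)3]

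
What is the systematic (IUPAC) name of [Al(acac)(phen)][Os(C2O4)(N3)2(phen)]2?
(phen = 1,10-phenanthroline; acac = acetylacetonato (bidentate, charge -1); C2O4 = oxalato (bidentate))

(acetylacetonato)(1,10-phenanthroline)aluminium(III) diazidooxalato(1,10-phenanthroline)osmate(III)

Both ions are complex: the cation is named first with the plain metal name, the anion second with the -ate form; each ion's ligands are alphabetised independently.
Aluminium is always +3 in its complexes; the cation's ligand charges sum to -1, so the complex cation is 2+.
With 2 anions per cation, each anion must be 2/2 = 1−.
Anion: ligand charges sum to -4; for the ion to be 1−, Os = +3.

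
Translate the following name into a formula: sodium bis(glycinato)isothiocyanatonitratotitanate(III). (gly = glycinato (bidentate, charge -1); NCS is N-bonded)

Ligands: 2 glycinato (gly, -1), 1 isothiocyanato (NCS, -1), 1 nitrato (NO3, -1). Ligand charge sum = -4.
With Ti in oxidation state +3, the complex ion is [Ti...]^1−.
Charge balance with sodium (+1) requires 1 complex ion per 1 sodium.

Na[Ti(gly)2(NCS)(NO3)]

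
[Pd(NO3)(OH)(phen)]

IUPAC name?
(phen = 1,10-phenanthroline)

hydroxonitrato(1,10-phenanthroline)palladium(II)

There is no counter-ion, so the complex is neutral overall.
Ligand charges: 1×hydroxo (-1 each), 1×nitrato (-1 each), 1×1,10-phenanthroline (neutral); total -2. So Pd + (-2) = 0, giving Pd = +2.
Ligands are named alphabetically: hydroxo before nitrato before phenanthroline.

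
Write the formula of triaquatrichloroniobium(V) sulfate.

Ligands: 3 aqua (H2O, neutral), 3 chloro (Cl, -1). Ligand charge sum = -3.
With Nb in oxidation state +5, the complex ion is [Nb...]^2+.
Charge balance with sulfate (-2) requires 1 complex ion per 1 sulfate.

[NbCl3(H2O)3]SO4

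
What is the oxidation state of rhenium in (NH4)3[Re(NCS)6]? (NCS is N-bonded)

3 ammonium outside the brackets (+1 each) → the complex ion is 3−.
Ligand charges: 6×NCS = -6; sum -6.
Re + (-6) = 3− ⇒ Re is +3.

+3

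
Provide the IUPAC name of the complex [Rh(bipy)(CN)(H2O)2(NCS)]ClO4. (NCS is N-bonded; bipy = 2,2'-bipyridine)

diaqua(2,2'-bipyridine)cyanoisothiocyanatorhodium(III) perchlorate

The 1 perchlorate counter-ion carries a total charge of -1, so each complex ion is 1+.
Ligand charges: 2×aqua (neutral), 1×isothiocyanato (-1 each), 1×2,2'-bipyridine (neutral), 1×cyano (-1 each); total -2. So Rh + (-2) = 1+, giving Rh = +3.
Ligands are named alphabetically: aqua before bipyridine before cyano before isothiocyanato.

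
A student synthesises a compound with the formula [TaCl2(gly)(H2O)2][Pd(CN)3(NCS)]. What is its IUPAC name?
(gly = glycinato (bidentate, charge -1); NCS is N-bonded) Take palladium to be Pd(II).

Pd is given as +2; the anion's ligand charges sum to -4, so the complex anion is 2−.
A 1:1 salt means the cation carries the equal and opposite charge, 2+.
Cation: ligand charges sum to -3; for the ion to be 2+, Ta = +5.

diaquadichloro(glycinato)tantalum(V) tricyanoisothiocyanatopalladate(II)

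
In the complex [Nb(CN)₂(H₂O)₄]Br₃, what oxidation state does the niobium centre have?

+5

3 bromide outside the brackets (-1 each) → the complex ion is 3+.
Ligand charges: 2×CN = -2; 4×H2O neutral; sum -2.
Nb + (-2) = 3+ ⇒ Nb is +5.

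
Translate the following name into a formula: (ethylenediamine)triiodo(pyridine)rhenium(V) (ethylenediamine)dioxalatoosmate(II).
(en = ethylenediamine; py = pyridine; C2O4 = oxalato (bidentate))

[Re(en)I3(py)][Os(C2O4)2(en)]

Cation [Re…]: ligand charges -3, Re(V) ⇒ ion charge 2+.
Anion [Os…]: ligand charges -4, Os(II) ⇒ ion charge 2−.
One 2+ cation balances one 2− anion.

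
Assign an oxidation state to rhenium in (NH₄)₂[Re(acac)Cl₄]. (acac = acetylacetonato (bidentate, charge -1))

+3

2 ammonium outside the brackets (+1 each) → the complex ion is 2−.
Ligand charges: 1×acac = -1; 4×Cl = -4; sum -5.
Re + (-5) = 2− ⇒ Re is +3.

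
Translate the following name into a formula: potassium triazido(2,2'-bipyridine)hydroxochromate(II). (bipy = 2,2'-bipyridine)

K2[Cr(bipy)(N3)3(OH)]

Ligands: 1 2,2'-bipyridine (bipy, neutral), 1 hydroxo (OH, -1), 3 azido (N3, -1). Ligand charge sum = -4.
With Cr in oxidation state +2, the complex ion is [Cr...]^2−.
Charge balance with potassium (+1) requires 1 complex ion per 2 potassium.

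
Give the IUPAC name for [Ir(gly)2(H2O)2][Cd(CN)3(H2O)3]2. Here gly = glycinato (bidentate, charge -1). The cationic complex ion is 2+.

Both ions are complex: the cation is named first with the plain metal name, the anion second with the -ate form; each ion's ligands are alphabetised independently.
The complex cation is given as 2+; its ligand charges sum to -2, so Ir = +4.
With 2 anions per cation, each anion must be 2/2 = 1−.
Anion: ligand charges sum to -3; for the ion to be 1−, Cd = +2.

diaquabis(glycinato)iridium(IV) triaquatricyanocadmate(II)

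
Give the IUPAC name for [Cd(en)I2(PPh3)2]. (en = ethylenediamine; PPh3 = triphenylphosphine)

(ethylenediamine)diiodobis(triphenylphosphine)cadmium(II)

There is no counter-ion, so the complex is neutral overall.
Ligand charges: 1×ethylenediamine (neutral), 2×triphenylphosphine (neutral), 2×iodo (-1 each); total -2. So Cd + (-2) = 0, giving Cd = +2.
Ligands are named alphabetically: ethylenediamine before iodo before triphenylphosphine.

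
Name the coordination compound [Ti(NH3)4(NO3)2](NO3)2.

The 2 nitrate counter-ions carry a total charge of -2, so each complex ion is 2+.
Ligand charges: 2×nitrato (-1 each), 4×ammine (neutral); total -2. So Ti + (-2) = 2+, giving Ti = +4.
Ligands are named alphabetically: ammine before nitrato.

tetraamminedinitratotitanium(IV) nitrate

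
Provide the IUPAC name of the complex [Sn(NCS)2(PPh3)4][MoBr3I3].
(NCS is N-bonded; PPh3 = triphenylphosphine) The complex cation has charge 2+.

Both ions are complex: the cation is named first with the plain metal name, the anion second with the -ate form; each ion's ligands are alphabetised independently.
The complex cation is given as 2+; its ligand charges sum to -2, so Sn = +4.
A 1:1 salt means the anion carries the equal and opposite charge, 2−.
Anion: ligand charges sum to -6; for the ion to be 2−, Mo = +4.

diisothiocyanatotetrakis(triphenylphosphine)tin(IV) tribromotriiodomolybdate(IV)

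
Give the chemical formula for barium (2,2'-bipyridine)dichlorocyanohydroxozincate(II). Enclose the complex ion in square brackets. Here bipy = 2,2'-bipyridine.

Ligands: 1 cyano (CN, -1), 1 2,2'-bipyridine (bipy, neutral), 2 chloro (Cl, -1), 1 hydroxo (OH, -1). Ligand charge sum = -4.
With Zn in oxidation state +2, the complex ion is [Zn...]^2−.
Charge balance with barium (+2) requires 1 complex ion per 1 barium.

Ba[Zn(bipy)Cl2(CN)(OH)]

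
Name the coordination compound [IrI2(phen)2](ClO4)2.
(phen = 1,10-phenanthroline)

The 2 perchlorate counter-ions carry a total charge of -2, so each complex ion is 2+.
Ligand charges: 2×1,10-phenanthroline (neutral), 2×iodo (-1 each); total -2. So Ir + (-2) = 2+, giving Ir = +4.
Ligands are named alphabetically: iodo before phenanthroline.

diiodobis(1,10-phenanthroline)iridium(IV) perchlorate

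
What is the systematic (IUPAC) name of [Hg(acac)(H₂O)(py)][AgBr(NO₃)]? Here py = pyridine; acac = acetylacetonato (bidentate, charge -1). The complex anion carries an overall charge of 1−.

(acetylacetonato)aqua(pyridine)mercury(II) bromonitratoargentate(I)

The complex anion is given as 1−; its ligand charges sum to -2, so Ag = +1.
A 1:1 salt means the cation carries the equal and opposite charge, 1+.
Cation: ligand charges sum to -1; for the ion to be 1+, Hg = +2.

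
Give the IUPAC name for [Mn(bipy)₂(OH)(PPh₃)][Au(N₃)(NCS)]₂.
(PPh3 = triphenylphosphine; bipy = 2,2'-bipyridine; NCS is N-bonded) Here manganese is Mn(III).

bis(2,2'-bipyridine)hydroxo(triphenylphosphine)manganese(III) azidoisothiocyanatoaurate(I)

Mn is given as +3; the cation's ligand charges sum to -1, so the complex cation is 2+.
With 2 anions per cation, each anion must be 2/2 = 1−.
Anion: ligand charges sum to -2; for the ion to be 1−, Au = +1.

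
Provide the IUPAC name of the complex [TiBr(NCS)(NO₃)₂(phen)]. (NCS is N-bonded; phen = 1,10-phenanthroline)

There is no counter-ion, so the complex is neutral overall.
Ligand charges: 1×isothiocyanato (-1 each), 1×1,10-phenanthroline (neutral), 2×nitrato (-1 each), 1×bromo (-1 each); total -4. So Ti + (-4) = 0, giving Ti = +4.
Ligands are named alphabetically: bromo before isothiocyanato before nitrato before phenanthroline.

bromoisothiocyanatodinitrato(1,10-phenanthroline)titanium(IV)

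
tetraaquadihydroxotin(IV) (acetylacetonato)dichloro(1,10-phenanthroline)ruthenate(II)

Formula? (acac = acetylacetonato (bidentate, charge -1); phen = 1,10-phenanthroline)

Cation [Sn…]: ligand charges -2, Sn(IV) ⇒ ion charge 2+.
Anion [Ru…]: ligand charges -3, Ru(II) ⇒ ion charge 1−.

[Sn(H2O)4(OH)2][Ru(acac)Cl2(phen)]2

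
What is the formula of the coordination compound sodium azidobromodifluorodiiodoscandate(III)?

Ligands: 1 bromo (Br, -1), 2 iodo (I, -1), 1 azido (N3, -1), 2 fluoro (F, -1). Ligand charge sum = -6.
With Sc in oxidation state +3, the complex ion is [Sc...]^3−.
Charge balance with sodium (+1) requires 1 complex ion per 3 sodium.

Na3[ScBrF2I2(N3)]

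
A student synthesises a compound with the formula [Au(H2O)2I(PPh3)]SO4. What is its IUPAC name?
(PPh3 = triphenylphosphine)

diaquaiodo(triphenylphosphine)gold(III) sulfate

The 1 sulfate counter-ion carries a total charge of -2, so each complex ion is 2+.
Ligand charges: 1×triphenylphosphine (neutral), 2×aqua (neutral), 1×iodo (-1 each); total -1. So Au + (-1) = 2+, giving Au = +3.
Ligands are named alphabetically: aqua before iodo before triphenylphosphine.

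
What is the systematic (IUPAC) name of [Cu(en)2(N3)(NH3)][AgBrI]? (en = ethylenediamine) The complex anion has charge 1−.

ammineazidobis(ethylenediamine)copper(II) bromoiodoargentate(I)

Both ions are complex: the cation is named first with the plain metal name, the anion second with the -ate form; each ion's ligands are alphabetised independently.
The complex anion is given as 1−; its ligand charges sum to -2, so Ag = +1.
A 1:1 salt means the cation carries the equal and opposite charge, 1+.
Cation: ligand charges sum to -1; for the ion to be 1+, Cu = +2.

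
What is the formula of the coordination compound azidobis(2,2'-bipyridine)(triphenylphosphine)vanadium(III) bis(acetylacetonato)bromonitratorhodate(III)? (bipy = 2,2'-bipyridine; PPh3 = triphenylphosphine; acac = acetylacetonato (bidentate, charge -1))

Cation [V…]: ligand charges -1, V(III) ⇒ ion charge 2+.
Anion [Rh…]: ligand charges -4, Rh(III) ⇒ ion charge 1−.
One 2+ cation requires 2 of the 1− anion.

[V(bipy)2(N3)(PPh3)][Rh(acac)2Br(NO3)]2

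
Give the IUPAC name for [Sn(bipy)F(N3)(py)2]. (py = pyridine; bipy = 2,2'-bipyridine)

azido(2,2'-bipyridine)fluorobis(pyridine)tin(II)

There is no counter-ion, so the complex is neutral overall.
Ligand charges: 2×pyridine (neutral), 1×azido (-1 each), 1×fluoro (-1 each), 1×2,2'-bipyridine (neutral); total -2. So Sn + (-2) = 0, giving Sn = +2.
Ligands are named alphabetically: azido before bipyridine before fluoro before pyridine.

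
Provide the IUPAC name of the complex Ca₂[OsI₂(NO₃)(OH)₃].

calcium trihydroxodiiodonitratoosmate(II)

The 2 calcium counter-ions carry a total charge of +4, so each complex ion is 4−.
Ligand charges: 1×nitrato (-1 each), 3×hydroxo (-1 each), 2×iodo (-1 each); total -6. So Os + (-6) = 4−, giving Os = +2.
The complex ion is anionic, so osmium takes the -ate form osmate(II).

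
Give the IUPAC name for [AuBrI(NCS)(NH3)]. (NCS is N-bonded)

amminebromoiodoisothiocyanatogold(III)

There is no counter-ion, so the complex is neutral overall.
Ligand charges: 1×isothiocyanato (-1 each), 1×ammine (neutral), 1×bromo (-1 each), 1×iodo (-1 each); total -3. So Au + (-3) = 0, giving Au = +3.
Ligands are named alphabetically: ammine before bromo before iodo before isothiocyanato.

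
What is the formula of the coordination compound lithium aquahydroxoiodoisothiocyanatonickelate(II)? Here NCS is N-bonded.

Li[Ni(H2O)I(NCS)(OH)]

Ligands: 1 iodo (I, -1), 1 isothiocyanato (NCS, -1), 1 hydroxo (OH, -1), 1 aqua (H2O, neutral). Ligand charge sum = -3.
With Ni in oxidation state +2, the complex ion is [Ni...]^1−.
Charge balance with lithium (+1) requires 1 complex ion per 1 lithium.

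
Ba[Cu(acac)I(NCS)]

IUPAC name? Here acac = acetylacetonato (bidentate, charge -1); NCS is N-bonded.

The 1 barium counter-ion carries a total charge of +2, so each complex ion is 2−.
Ligand charges: 1×acetylacetonato (-1 each), 1×isothiocyanato (-1 each), 1×iodo (-1 each); total -3. So Cu + (-3) = 2−, giving Cu = +1.
The complex ion is anionic, so copper takes the -ate form cuprate(I).

barium (acetylacetonato)iodoisothiocyanatocuprate(I)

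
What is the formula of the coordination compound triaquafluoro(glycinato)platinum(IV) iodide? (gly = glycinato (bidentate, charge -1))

[PtF(gly)(H2O)3]I2

Ligands: 1 fluoro (F, -1), 3 aqua (H2O, neutral), 1 glycinato (gly, -1). Ligand charge sum = -2.
With Pt in oxidation state +4, the complex ion is [Pt...]^2+.
Charge balance with iodide (-1) requires 1 complex ion per 2 iodide.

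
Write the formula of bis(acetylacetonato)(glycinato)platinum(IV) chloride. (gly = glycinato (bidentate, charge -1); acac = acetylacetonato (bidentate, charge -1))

[Pt(acac)2(gly)]Cl

Ligands: 1 glycinato (gly, -1), 2 acetylacetonato (acac, -1). Ligand charge sum = -3.
With Pt in oxidation state +4, the complex ion is [Pt...]^1+.
Charge balance with chloride (-1) requires 1 complex ion per 1 chloride.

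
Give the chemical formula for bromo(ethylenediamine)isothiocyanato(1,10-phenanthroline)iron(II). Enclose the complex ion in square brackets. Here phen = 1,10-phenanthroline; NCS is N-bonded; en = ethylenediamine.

Ligands: 1 1,10-phenanthroline (phen, neutral), 1 isothiocyanato (NCS, -1), 1 ethylenediamine (en, neutral), 1 bromo (Br, -1). Ligand charge sum = -2.
With Fe in oxidation state +2, the complex ion is [Fe...].

[FeBr(en)(NCS)(phen)]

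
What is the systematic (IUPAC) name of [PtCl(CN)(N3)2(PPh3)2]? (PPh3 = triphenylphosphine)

There is no counter-ion, so the complex is neutral overall.
Ligand charges: 2×azido (-1 each), 1×cyano (-1 each), 1×chloro (-1 each), 2×triphenylphosphine (neutral); total -4. So Pt + (-4) = 0, giving Pt = +4.
Ligands are named alphabetically: azido before chloro before cyano before triphenylphosphine.

diazidochlorocyanobis(triphenylphosphine)platinum(IV)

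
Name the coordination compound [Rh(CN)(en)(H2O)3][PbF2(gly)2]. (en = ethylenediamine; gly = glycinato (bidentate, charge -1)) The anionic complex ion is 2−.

Both ions are complex: the cation is named first with the plain metal name, the anion second with the -ate form; each ion's ligands are alphabetised independently.
The complex anion is given as 2−; its ligand charges sum to -4, so Pb = +2.
A 1:1 salt means the cation carries the equal and opposite charge, 2+.
Cation: ligand charges sum to -1; for the ion to be 2+, Rh = +3.

triaquacyano(ethylenediamine)rhodium(III) difluorobis(glycinato)plumbate(II)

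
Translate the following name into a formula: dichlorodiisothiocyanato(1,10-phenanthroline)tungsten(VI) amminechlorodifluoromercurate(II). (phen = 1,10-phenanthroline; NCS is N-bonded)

[WCl2(NCS)2(phen)][HgClF2(NH3)]2

Cation [W…]: ligand charges -4, W(VI) ⇒ ion charge 2+.
Anion [Hg…]: ligand charges -3, Hg(II) ⇒ ion charge 1−.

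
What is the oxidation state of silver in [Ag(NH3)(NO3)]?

+1

No counter-ion: the bracketed complex is neutral.
Ligand charges: 1×NH3 neutral; 1×NO3 = -1; sum -1.
Ag + (-1) = 0 ⇒ Ag is +1.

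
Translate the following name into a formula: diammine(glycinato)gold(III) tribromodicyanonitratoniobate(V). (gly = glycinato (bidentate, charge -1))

[Au(gly)(NH3)2][NbBr3(CN)2(NO3)]2

Cation [Au…]: ligand charges -1, Au(III) ⇒ ion charge 2+.
Anion [Nb…]: ligand charges -6, Nb(V) ⇒ ion charge 1−.
One 2+ cation requires 2 of the 1− anion.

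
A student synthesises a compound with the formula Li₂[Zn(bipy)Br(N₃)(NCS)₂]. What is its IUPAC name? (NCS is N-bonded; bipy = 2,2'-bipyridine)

The 2 lithium counter-ions carry a total charge of +2, so each complex ion is 2−.
Ligand charges: 1×bromo (-1 each), 2×isothiocyanato (-1 each), 1×2,2'-bipyridine (neutral), 1×azido (-1 each); total -4. So Zn + (-4) = 2−, giving Zn = +2.
Ligands are named alphabetically: azido before bipyridine before bromo before isothiocyanato.
The complex ion is anionic, so zinc takes the -ate form zincate(II).

lithium azido(2,2'-bipyridine)bromodiisothiocyanatozincate(II)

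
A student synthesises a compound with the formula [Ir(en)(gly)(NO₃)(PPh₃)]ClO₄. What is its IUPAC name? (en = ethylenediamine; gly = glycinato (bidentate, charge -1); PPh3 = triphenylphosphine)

(ethylenediamine)(glycinato)nitrato(triphenylphosphine)iridium(III) perchlorate

The 1 perchlorate counter-ion carries a total charge of -1, so each complex ion is 1+.
Ligand charges: 1×ethylenediamine (neutral), 1×glycinato (-1 each), 1×triphenylphosphine (neutral), 1×nitrato (-1 each); total -2. So Ir + (-2) = 1+, giving Ir = +3.
Ligands are named alphabetically: ethylenediamine before glycinato before nitrato before triphenylphosphine.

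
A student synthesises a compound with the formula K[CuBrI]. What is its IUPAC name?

The 1 potassium counter-ion carries a total charge of +1, so each complex ion is 1−.
Ligand charges: 1×iodo (-1 each), 1×bromo (-1 each); total -2. So Cu + (-2) = 1−, giving Cu = +1.
The complex ion is anionic, so copper takes the -ate form cuprate(I).

potassium bromoiodocuprate(I)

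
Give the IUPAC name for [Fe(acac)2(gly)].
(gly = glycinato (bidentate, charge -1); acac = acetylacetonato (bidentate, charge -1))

There is no counter-ion, so the complex is neutral overall.
Ligand charges: 1×glycinato (-1 each), 2×acetylacetonato (-1 each); total -3. So Fe + (-3) = 0, giving Fe = +3.
Ligands are named alphabetically: acetylacetonato before glycinato.

bis(acetylacetonato)(glycinato)iron(III)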